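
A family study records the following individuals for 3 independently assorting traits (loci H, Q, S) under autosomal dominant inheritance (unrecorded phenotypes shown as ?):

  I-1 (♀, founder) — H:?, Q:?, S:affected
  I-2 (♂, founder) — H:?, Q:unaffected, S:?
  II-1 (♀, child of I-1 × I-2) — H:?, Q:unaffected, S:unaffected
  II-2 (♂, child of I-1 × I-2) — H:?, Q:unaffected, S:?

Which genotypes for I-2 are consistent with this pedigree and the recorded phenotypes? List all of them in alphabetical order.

I-2 ∈ {HH qq Ss, HH qq ss, Hh qq Ss, Hh qq ss, hh qq Ss, hh qq ss}

H/I-1 ? ·: hh|Hh|HH
H/I-2 ? ·: hh|Hh|HH
H/II-1 ? I-1×I-2: hh|Hh|HH
H/II-2 ? I-1×I-2: hh|Hh|HH
⇒ H over [I-1,I-2,II-1,II-2]: 29 consistent
Q/I-1 ? ·: qq|Qq
Q/I-2 un ·: qq
Q/II-1 un I-1×I-2: qq
Q/II-2 un I-1×I-2: qq
⇒ Q over [I-1,I-2,II-1,II-2]: 2 consistent
S/I-1 aff ·: Ss
S/I-2 ? ·: ss|Ss
S/II-1 un I-1×I-2: ss
S/II-2 ? I-1×I-2: ss|Ss|SS
⇒ S over [I-1,I-2,II-1,II-2]: 5 consistent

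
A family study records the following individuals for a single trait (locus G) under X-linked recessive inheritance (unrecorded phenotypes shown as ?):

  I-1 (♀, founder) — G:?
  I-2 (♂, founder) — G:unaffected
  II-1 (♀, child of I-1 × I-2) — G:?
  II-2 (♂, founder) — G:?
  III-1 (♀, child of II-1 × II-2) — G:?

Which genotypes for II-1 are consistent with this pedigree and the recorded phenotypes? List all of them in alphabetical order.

G/I-1 ? ·: X^GX^G|X^GX^g|X^gX^g
G/I-2 un ·: X^GY
G/II-1 ? I-1×I-2: X^GX^G|X^GX^g
G/II-2 ? ·: X^GY|X^gY
G/III-1 ? II-1×II-2: X^GX^G|X^GX^g|X^gX^g
⇒ G over [I-1,I-2,II-1,II-2,III-1]: 12 consistent

II-1 ∈ {X^GX^G, X^GX^g}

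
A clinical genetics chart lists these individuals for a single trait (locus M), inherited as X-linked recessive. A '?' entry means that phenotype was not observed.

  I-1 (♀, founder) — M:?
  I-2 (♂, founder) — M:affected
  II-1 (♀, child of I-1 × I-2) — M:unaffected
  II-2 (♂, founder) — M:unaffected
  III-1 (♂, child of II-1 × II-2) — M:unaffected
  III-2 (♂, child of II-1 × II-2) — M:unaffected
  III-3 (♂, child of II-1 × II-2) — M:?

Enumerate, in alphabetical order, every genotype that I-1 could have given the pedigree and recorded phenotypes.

I-1 ∈ {X^MX^M, X^MX^m}

M/I-1 ? ·: X^MX^M|X^MX^m
M/I-2 aff ·: X^mY
M/II-1 un I-1×I-2: X^MX^m
M/II-2 un ·: X^MY
M/III-1 un II-1×II-2: X^MY
M/III-2 un II-1×II-2: X^MY
M/III-3 ? II-1×II-2: X^MY|X^mY
⇒ M over [I-1,I-2,II-1,II-2,III-1,III-2,III-3]: 4 consistent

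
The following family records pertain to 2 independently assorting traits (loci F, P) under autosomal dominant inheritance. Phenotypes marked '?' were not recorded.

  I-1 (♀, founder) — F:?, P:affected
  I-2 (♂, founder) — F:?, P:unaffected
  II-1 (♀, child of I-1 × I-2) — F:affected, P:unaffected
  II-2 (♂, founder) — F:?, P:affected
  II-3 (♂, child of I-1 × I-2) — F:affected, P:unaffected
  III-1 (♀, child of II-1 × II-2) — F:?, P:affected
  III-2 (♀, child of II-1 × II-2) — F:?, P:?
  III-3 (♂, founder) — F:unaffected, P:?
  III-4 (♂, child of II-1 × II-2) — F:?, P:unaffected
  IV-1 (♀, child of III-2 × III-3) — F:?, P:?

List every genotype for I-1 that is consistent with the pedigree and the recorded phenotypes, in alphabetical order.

F/I-1 ? ·: ff|Ff|FF
F/I-2 ? ·: ff|Ff|FF
F/II-1 aff I-1×I-2: Ff|FF
F/II-2 ? ·: ff|Ff|FF
F/II-3 aff I-1×I-2: Ff|FF
F/III-1 ? II-1×II-2: ff|Ff|FF
F/III-2 ? II-1×II-2: ff|Ff|FF
F/III-3 un ·: ff
F/III-4 ? II-1×II-2: ff|Ff|FF
F/IV-1 ? III-2×III-3: ff|Ff
⇒ F over [I-1,I-2,II-1,II-2,II-3,III-1,III-2,III-3,III-4,IV-1]: 705 consistent
P/I-1 aff ·: Pp
P/I-2 un ·: pp
P/II-1 un I-1×I-2: pp
P/II-2 aff ·: Pp
P/II-3 un I-1×I-2: pp
P/III-1 aff II-1×II-2: Pp
P/III-2 ? II-1×II-2: pp|Pp
P/III-3 ? ·: pp|Pp|PP
P/III-4 un II-1×II-2: pp
P/IV-1 ? III-2×III-3: pp|Pp|PP
⇒ P over [I-1,I-2,II-1,II-2,II-3,III-1,III-2,III-3,III-4,IV-1]: 11 consistent

I-1 ∈ {FF Pp, Ff Pp, ff Pp}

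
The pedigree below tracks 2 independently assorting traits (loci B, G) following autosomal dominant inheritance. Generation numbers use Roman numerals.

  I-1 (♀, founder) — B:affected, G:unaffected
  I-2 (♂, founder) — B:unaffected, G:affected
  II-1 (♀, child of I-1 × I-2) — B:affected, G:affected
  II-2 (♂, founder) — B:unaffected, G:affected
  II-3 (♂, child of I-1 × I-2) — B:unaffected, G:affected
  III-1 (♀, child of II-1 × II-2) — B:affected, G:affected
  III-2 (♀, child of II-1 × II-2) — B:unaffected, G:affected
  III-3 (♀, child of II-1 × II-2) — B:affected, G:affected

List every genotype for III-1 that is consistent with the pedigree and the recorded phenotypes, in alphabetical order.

B/I-1 aff ·: Bb
B/I-2 un ·: bb
B/II-1 aff I-1×I-2: Bb
B/II-2 un ·: bb
B/II-3 un I-1×I-2: bb
B/III-1 aff II-1×II-2: Bb
B/III-2 un II-1×II-2: bb
B/III-3 aff II-1×II-2: Bb
⇒ B over [I-1,I-2,II-1,II-2,II-3,III-1,III-2,III-3]: 1 consistent
G/I-1 un ·: gg
G/I-2 aff ·: Gg|GG
G/II-1 aff I-1×I-2: Gg
G/II-2 aff ·: Gg|GG
G/II-3 aff I-1×I-2: Gg
G/III-1 aff II-1×II-2: Gg|GG
G/III-2 aff II-1×II-2: Gg|GG
G/III-3 aff II-1×II-2: Gg|GG
⇒ G over [I-1,I-2,II-1,II-2,II-3,III-1,III-2,III-3]: 32 consistent

III-1 ∈ {Bb GG, Bb Gg}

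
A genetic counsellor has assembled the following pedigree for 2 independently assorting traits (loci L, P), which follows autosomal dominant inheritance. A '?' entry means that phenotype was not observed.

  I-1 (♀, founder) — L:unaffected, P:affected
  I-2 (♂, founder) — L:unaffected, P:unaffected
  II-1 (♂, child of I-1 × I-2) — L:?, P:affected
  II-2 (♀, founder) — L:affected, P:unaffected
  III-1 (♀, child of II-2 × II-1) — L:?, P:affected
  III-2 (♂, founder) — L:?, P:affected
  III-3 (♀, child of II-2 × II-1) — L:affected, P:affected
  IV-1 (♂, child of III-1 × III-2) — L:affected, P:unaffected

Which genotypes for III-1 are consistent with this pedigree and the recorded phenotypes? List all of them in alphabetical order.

L/I-1 un ·: ll
L/I-2 un ·: ll
L/II-1 ? I-1×I-2: ll
L/II-2 aff ·: Ll|LL
L/III-1 ? II-2×II-1: ll|Ll
L/III-2 ? ·: ll|Ll|LL
L/III-3 aff II-2×II-1: Ll
L/IV-1 aff III-1×III-2: Ll|LL
⇒ L over [I-1,I-2,II-1,II-2,III-1,III-2,III-3,IV-1]: 12 consistent
P/I-1 aff ·: Pp|PP
P/I-2 un ·: pp
P/II-1 aff I-1×I-2: Pp
P/II-2 un ·: pp
P/III-1 aff II-2×II-1: Pp
P/III-2 aff ·: Pp
P/III-3 aff II-2×II-1: Pp
P/IV-1 un III-1×III-2: pp
⇒ P over [I-1,I-2,II-1,II-2,III-1,III-2,III-3,IV-1]: 2 consistent

III-1 ∈ {Ll Pp, ll Pp}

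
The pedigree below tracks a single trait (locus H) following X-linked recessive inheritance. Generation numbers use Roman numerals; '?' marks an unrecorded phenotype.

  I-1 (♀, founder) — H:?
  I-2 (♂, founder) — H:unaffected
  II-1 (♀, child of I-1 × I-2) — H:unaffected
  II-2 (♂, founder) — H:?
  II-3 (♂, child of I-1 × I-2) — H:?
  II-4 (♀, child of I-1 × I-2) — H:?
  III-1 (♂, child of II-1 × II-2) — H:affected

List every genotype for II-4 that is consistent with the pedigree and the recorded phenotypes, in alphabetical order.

II-4 ∈ {X^HX^H, X^HX^h}

H/I-1 ? ·: X^HX^h|X^hX^h
H/I-2 un ·: X^HY
H/II-1 un I-1×I-2: X^HX^h
H/II-2 ? ·: X^HY|X^hY
H/II-3 ? I-1×I-2: X^HY|X^hY
H/II-4 ? I-1×I-2: X^HX^H|X^HX^h
H/III-1 aff II-1×II-2: X^hY
⇒ H over [I-1,I-2,II-1,II-2,II-3,II-4,III-1]: 10 consistent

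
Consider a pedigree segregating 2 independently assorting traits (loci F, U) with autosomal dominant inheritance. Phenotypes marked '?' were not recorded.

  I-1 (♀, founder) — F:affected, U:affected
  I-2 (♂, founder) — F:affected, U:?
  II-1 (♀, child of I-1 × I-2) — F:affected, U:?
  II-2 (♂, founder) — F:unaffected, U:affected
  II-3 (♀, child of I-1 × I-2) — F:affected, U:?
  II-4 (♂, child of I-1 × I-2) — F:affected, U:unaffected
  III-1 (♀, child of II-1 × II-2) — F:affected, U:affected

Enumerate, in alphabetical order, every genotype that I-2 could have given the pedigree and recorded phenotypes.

I-2 ∈ {FF Uu, FF uu, Ff Uu, Ff uu}

F/I-1 aff ·: Ff|FF
F/I-2 aff ·: Ff|FF
F/II-1 aff I-1×I-2: Ff|FF
F/II-2 un ·: ff
F/II-3 aff I-1×I-2: Ff|FF
F/II-4 aff I-1×I-2: Ff|FF
F/III-1 aff II-1×II-2: Ff
⇒ F over [I-1,I-2,II-1,II-2,II-3,II-4,III-1]: 25 consistent
U/I-1 aff ·: Uu
U/I-2 ? ·: uu|Uu
U/II-1 ? I-1×I-2: uu|Uu|UU
U/II-2 aff ·: Uu|UU
U/II-3 ? I-1×I-2: uu|Uu|UU
U/II-4 un I-1×I-2: uu
U/III-1 aff II-1×II-2: Uu|UU
⇒ U over [I-1,I-2,II-1,II-2,II-3,II-4,III-1]: 39 consistent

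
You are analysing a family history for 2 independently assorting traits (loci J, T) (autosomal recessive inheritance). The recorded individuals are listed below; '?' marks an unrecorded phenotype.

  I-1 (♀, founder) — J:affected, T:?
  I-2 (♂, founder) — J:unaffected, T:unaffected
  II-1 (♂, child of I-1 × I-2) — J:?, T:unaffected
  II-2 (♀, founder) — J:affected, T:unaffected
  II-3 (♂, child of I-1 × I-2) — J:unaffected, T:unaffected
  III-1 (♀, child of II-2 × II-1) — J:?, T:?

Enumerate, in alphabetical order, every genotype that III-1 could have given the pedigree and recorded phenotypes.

J/I-1 aff ·: jj
J/I-2 un ·: JJ|Jj
J/II-1 ? I-1×I-2: Jj|jj
J/II-2 aff ·: jj
J/II-3 un I-1×I-2: Jj
J/III-1 ? II-2×II-1: Jj|jj
⇒ J over [I-1,I-2,II-1,II-2,II-3,III-1]: 5 consistent
T/I-1 ? ·: TT|Tt|tt
T/I-2 un ·: TT|Tt
T/II-1 un I-1×I-2: TT|Tt
T/II-2 un ·: TT|Tt
T/II-3 un I-1×I-2: TT|Tt
T/III-1 ? II-2×II-1: TT|Tt|tt
⇒ T over [I-1,I-2,II-1,II-2,II-3,III-1]: 61 consistent

III-1 ∈ {Jj TT, Jj Tt, Jj tt, jj TT, jj Tt, jj tt}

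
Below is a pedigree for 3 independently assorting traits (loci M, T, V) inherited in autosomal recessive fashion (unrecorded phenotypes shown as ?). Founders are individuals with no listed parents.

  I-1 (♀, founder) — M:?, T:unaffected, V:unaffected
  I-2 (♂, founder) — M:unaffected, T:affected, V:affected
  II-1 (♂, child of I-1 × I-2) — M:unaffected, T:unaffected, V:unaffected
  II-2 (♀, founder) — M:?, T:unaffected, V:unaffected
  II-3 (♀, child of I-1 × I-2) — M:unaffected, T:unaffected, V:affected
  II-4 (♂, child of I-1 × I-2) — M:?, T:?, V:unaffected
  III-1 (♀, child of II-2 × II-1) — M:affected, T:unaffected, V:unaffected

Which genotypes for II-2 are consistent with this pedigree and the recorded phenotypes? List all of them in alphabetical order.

II-2 ∈ {Mm TT VV, Mm TT Vv, Mm Tt VV, Mm Tt Vv, mm TT VV, mm TT Vv, mm Tt VV, mm Tt Vv}

M/I-1 ? ·: MM|Mm|mm
M/I-2 un ·: MM|Mm
M/II-1 un I-1×I-2: Mm
M/II-2 ? ·: Mm|mm
M/II-3 un I-1×I-2: MM|Mm
M/II-4 ? I-1×I-2: MM|Mm|mm
M/III-1 aff II-2×II-1: mm
⇒ M over [I-1,I-2,II-1,II-2,II-3,II-4,III-1]: 34 consistent
T/I-1 un ·: TT|Tt
T/I-2 aff ·: tt
T/II-1 un I-1×I-2: Tt
T/II-2 un ·: TT|Tt
T/II-3 un I-1×I-2: Tt
T/II-4 ? I-1×I-2: Tt|tt
T/III-1 un II-2×II-1: TT|Tt
⇒ T over [I-1,I-2,II-1,II-2,II-3,II-4,III-1]: 12 consistent
V/I-1 un ·: Vv
V/I-2 aff ·: vv
V/II-1 un I-1×I-2: Vv
V/II-2 un ·: VV|Vv
V/II-3 aff I-1×I-2: vv
V/II-4 un I-1×I-2: Vv
V/III-1 un II-2×II-1: VV|Vv
⇒ V over [I-1,I-2,II-1,II-2,II-3,II-4,III-1]: 4 consistent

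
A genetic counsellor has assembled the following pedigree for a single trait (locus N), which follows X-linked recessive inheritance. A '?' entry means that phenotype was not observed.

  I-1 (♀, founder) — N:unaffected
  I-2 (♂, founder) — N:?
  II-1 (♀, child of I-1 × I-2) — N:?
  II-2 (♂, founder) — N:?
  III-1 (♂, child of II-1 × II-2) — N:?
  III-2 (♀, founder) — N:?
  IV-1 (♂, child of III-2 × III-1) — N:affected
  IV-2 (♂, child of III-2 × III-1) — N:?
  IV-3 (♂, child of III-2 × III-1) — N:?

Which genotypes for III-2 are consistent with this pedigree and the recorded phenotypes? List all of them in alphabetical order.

N/I-1 un ·: X^NX^N|X^NX^n
N/I-2 ? ·: X^NY|X^nY
N/II-1 ? I-1×I-2: X^NX^N|X^NX^n|X^nX^n
N/II-2 ? ·: X^NY|X^nY
N/III-1 ? II-1×II-2: X^NY|X^nY
N/III-2 ? ·: X^NX^n|X^nX^n
N/IV-1 aff III-2×III-1: X^nY
N/IV-2 ? III-2×III-1: X^NY|X^nY
N/IV-3 ? III-2×III-1: X^NY|X^nY
⇒ N over [I-1,I-2,II-1,II-2,III-1,III-2,IV-1,IV-2,IV-3]: 90 consistent

III-2 ∈ {X^NX^n, X^nX^n}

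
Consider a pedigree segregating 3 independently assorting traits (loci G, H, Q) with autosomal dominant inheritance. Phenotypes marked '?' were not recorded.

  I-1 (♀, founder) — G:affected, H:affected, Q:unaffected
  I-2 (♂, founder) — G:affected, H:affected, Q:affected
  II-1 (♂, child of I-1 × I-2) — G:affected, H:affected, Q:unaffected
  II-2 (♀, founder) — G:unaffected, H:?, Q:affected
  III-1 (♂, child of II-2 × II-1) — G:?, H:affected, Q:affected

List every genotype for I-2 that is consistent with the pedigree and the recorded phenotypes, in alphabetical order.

G/I-1 aff ·: Gg|GG
G/I-2 aff ·: Gg|GG
G/II-1 aff I-1×I-2: Gg|GG
G/II-2 un ·: gg
G/III-1 ? II-2×II-1: gg|Gg
⇒ G over [I-1,I-2,II-1,II-2,III-1]: 10 consistent
H/I-1 aff ·: Hh|HH
H/I-2 aff ·: Hh|HH
H/II-1 aff I-1×I-2: Hh|HH
H/II-2 ? ·: hh|Hh|HH
H/III-1 aff II-2×II-1: Hh|HH
⇒ H over [I-1,I-2,II-1,II-2,III-1]: 31 consistent
Q/I-1 un ·: qq
Q/I-2 aff ·: Qq
Q/II-1 un I-1×I-2: qq
Q/II-2 aff ·: Qq|QQ
Q/III-1 aff II-2×II-1: Qq
⇒ Q over [I-1,I-2,II-1,II-2,III-1]: 2 consistent

I-2 ∈ {GG HH Qq, GG Hh Qq, Gg HH Qq, Gg Hh Qq}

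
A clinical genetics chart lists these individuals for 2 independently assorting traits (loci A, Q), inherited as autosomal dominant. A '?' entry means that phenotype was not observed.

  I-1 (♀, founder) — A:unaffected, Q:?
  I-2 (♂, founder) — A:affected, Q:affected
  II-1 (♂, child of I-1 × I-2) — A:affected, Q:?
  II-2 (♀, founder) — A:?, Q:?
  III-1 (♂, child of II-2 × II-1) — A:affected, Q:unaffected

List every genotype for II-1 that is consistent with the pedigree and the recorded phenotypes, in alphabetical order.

A/I-1 un ·: aa
A/I-2 aff ·: Aa|AA
A/II-1 aff I-1×I-2: Aa
A/II-2 ? ·: aa|Aa|AA
A/III-1 aff II-2×II-1: Aa|AA
⇒ A over [I-1,I-2,II-1,II-2,III-1]: 10 consistent
Q/I-1 ? ·: qq|Qq|QQ
Q/I-2 aff ·: Qq|QQ
Q/II-1 ? I-1×I-2: qq|Qq
Q/II-2 ? ·: qq|Qq
Q/III-1 un II-2×II-1: qq
⇒ Q over [I-1,I-2,II-1,II-2,III-1]: 14 consistent

II-1 ∈ {Aa Qq, Aa qq}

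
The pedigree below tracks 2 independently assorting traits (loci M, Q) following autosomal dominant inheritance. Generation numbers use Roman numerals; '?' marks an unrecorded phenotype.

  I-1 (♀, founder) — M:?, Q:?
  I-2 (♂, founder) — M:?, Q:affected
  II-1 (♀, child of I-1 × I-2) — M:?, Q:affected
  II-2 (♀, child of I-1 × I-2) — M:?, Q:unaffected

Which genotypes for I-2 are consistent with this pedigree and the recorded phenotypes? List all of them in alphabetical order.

I-2 ∈ {MM Qq, Mm Qq, mm Qq}

M/I-1 ? ·: mm|Mm|MM
M/I-2 ? ·: mm|Mm|MM
M/II-1 ? I-1×I-2: mm|Mm|MM
M/II-2 ? I-1×I-2: mm|Mm|MM
⇒ M over [I-1,I-2,II-1,II-2]: 29 consistent
Q/I-1 ? ·: qq|Qq
Q/I-2 aff ·: Qq
Q/II-1 aff I-1×I-2: Qq|QQ
Q/II-2 un I-1×I-2: qq
⇒ Q over [I-1,I-2,II-1,II-2]: 3 consistent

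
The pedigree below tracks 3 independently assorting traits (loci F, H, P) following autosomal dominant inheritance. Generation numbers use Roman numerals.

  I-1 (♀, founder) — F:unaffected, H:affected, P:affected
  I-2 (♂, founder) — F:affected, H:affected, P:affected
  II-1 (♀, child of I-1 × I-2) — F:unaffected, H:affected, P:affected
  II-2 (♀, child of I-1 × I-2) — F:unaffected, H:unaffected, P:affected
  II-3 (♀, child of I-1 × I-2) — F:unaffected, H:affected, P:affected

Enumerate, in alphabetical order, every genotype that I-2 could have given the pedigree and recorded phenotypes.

I-2 ∈ {Ff Hh PP, Ff Hh Pp}

F/I-1 un ·: ff
F/I-2 aff ·: Ff
F/II-1 un I-1×I-2: ff
F/II-2 un I-1×I-2: ff
F/II-3 un I-1×I-2: ff
⇒ F over [I-1,I-2,II-1,II-2,II-3]: 1 consistent
H/I-1 aff ·: Hh
H/I-2 aff ·: Hh
H/II-1 aff I-1×I-2: Hh|HH
H/II-2 un I-1×I-2: hh
H/II-3 aff I-1×I-2: Hh|HH
⇒ H over [I-1,I-2,II-1,II-2,II-3]: 4 consistent
P/I-1 aff ·: Pp|PP
P/I-2 aff ·: Pp|PP
P/II-1 aff I-1×I-2: Pp|PP
P/II-2 aff I-1×I-2: Pp|PP
P/II-3 aff I-1×I-2: Pp|PP
⇒ P over [I-1,I-2,II-1,II-2,II-3]: 25 consistent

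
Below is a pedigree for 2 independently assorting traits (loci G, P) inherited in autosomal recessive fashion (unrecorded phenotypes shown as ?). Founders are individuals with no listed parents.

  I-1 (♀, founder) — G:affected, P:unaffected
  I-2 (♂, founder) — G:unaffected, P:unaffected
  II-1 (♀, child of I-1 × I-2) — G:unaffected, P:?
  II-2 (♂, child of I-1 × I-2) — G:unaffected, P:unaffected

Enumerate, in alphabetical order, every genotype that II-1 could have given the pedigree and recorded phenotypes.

II-1 ∈ {Gg PP, Gg Pp, Gg pp}

G/I-1 aff ·: gg
G/I-2 un ·: GG|Gg
G/II-1 un I-1×I-2: Gg
G/II-2 un I-1×I-2: Gg
⇒ G over [I-1,I-2,II-1,II-2]: 2 consistent
P/I-1 un ·: PP|Pp
P/I-2 un ·: PP|Pp
P/II-1 ? I-1×I-2: PP|Pp|pp
P/II-2 un I-1×I-2: PP|Pp
⇒ P over [I-1,I-2,II-1,II-2]: 15 consistent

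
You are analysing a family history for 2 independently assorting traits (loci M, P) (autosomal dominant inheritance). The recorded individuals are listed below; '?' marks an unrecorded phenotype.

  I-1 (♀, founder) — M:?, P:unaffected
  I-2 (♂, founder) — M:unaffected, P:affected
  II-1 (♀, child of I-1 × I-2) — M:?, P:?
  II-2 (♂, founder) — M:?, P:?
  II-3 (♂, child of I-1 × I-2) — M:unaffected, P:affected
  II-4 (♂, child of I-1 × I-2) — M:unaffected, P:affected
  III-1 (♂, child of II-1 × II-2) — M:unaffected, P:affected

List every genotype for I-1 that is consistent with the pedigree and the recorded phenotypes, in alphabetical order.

M/I-1 ? ·: mm|Mm
M/I-2 un ·: mm
M/II-1 ? I-1×I-2: mm|Mm
M/II-2 ? ·: mm|Mm
M/II-3 un I-1×I-2: mm
M/II-4 un I-1×I-2: mm
M/III-1 un II-1×II-2: mm
⇒ M over [I-1,I-2,II-1,II-2,II-3,II-4,III-1]: 6 consistent
P/I-1 un ·: pp
P/I-2 aff ·: Pp|PP
P/II-1 ? I-1×I-2: pp|Pp
P/II-2 ? ·: pp|Pp|PP
P/II-3 aff I-1×I-2: Pp
P/II-4 aff I-1×I-2: Pp
P/III-1 aff II-1×II-2: Pp|PP
⇒ P over [I-1,I-2,II-1,II-2,II-3,II-4,III-1]: 12 consistent

I-1 ∈ {Mm pp, mm pp}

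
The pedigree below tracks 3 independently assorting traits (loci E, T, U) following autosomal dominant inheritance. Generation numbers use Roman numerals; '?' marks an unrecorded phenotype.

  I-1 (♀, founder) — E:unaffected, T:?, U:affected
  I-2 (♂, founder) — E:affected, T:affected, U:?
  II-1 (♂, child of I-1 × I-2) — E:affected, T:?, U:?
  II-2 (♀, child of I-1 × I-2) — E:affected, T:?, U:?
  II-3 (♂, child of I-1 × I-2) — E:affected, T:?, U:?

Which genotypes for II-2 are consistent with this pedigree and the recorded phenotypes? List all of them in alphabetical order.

II-2 ∈ {Ee TT UU, Ee TT Uu, Ee TT uu, Ee Tt UU, Ee Tt Uu, Ee Tt uu, Ee tt UU, Ee tt Uu, Ee tt uu}

E/I-1 un ·: ee
E/I-2 aff ·: Ee|EE
E/II-1 aff I-1×I-2: Ee
E/II-2 aff I-1×I-2: Ee
E/II-3 aff I-1×I-2: Ee
⇒ E over [I-1,I-2,II-1,II-2,II-3]: 2 consistent
T/I-1 ? ·: tt|Tt|TT
T/I-2 aff ·: Tt|TT
T/II-1 ? I-1×I-2: tt|Tt|TT
T/II-2 ? I-1×I-2: tt|Tt|TT
T/II-3 ? I-1×I-2: tt|Tt|TT
⇒ T over [I-1,I-2,II-1,II-2,II-3]: 53 consistent
U/I-1 aff ·: Uu|UU
U/I-2 ? ·: uu|Uu|UU
U/II-1 ? I-1×I-2: uu|Uu|UU
U/II-2 ? I-1×I-2: uu|Uu|UU
U/II-3 ? I-1×I-2: uu|Uu|UU
⇒ U over [I-1,I-2,II-1,II-2,II-3]: 53 consistent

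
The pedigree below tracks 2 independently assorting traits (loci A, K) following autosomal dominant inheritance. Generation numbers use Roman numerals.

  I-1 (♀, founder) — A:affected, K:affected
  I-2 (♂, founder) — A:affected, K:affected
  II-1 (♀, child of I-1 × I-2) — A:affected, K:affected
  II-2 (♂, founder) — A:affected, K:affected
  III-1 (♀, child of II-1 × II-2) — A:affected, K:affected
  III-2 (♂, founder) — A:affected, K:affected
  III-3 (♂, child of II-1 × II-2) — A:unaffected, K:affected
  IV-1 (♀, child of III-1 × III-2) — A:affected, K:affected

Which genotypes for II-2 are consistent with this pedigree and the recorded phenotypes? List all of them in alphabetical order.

II-2 ∈ {Aa KK, Aa Kk}

A/I-1 aff ·: Aa|AA
A/I-2 aff ·: Aa|AA
A/II-1 aff I-1×I-2: Aa
A/II-2 aff ·: Aa
A/III-1 aff II-1×II-2: Aa|AA
A/III-2 aff ·: Aa|AA
A/III-3 un II-1×II-2: aa
A/IV-1 aff III-1×III-2: Aa|AA
⇒ A over [I-1,I-2,II-1,II-2,III-1,III-2,III-3,IV-1]: 21 consistent
K/I-1 aff ·: Kk|KK
K/I-2 aff ·: Kk|KK
K/II-1 aff I-1×I-2: Kk|KK
K/II-2 aff ·: Kk|KK
K/III-1 aff II-1×II-2: Kk|KK
K/III-2 aff ·: Kk|KK
K/III-3 aff II-1×II-2: Kk|KK
K/IV-1 aff III-1×III-2: Kk|KK
⇒ K over [I-1,I-2,II-1,II-2,III-1,III-2,III-3,IV-1]: 152 consistent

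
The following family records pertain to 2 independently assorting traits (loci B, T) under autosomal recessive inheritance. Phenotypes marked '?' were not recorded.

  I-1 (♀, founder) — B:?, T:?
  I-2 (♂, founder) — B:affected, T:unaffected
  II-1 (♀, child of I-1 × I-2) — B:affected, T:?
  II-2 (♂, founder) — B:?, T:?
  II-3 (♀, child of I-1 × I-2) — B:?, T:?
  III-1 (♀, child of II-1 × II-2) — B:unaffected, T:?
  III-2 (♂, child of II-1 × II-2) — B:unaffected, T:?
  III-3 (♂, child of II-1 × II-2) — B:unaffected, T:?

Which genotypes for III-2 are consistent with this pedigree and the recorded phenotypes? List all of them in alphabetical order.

B/I-1 ? ·: Bb|bb
B/I-2 aff ·: bb
B/II-1 aff I-1×I-2: bb
B/II-2 ? ·: BB|Bb
B/II-3 ? I-1×I-2: Bb|bb
B/III-1 un II-1×II-2: Bb
B/III-2 un II-1×II-2: Bb
B/III-3 un II-1×II-2: Bb
⇒ B over [I-1,I-2,II-1,II-2,II-3,III-1,III-2,III-3]: 6 consistent
T/I-1 ? ·: TT|Tt|tt
T/I-2 un ·: TT|Tt
T/II-1 ? I-1×I-2: TT|Tt|tt
T/II-2 ? ·: TT|Tt|tt
T/II-3 ? I-1×I-2: TT|Tt|tt
T/III-1 ? II-1×II-2: TT|Tt|tt
T/III-2 ? II-1×II-2: TT|Tt|tt
T/III-3 ? II-1×II-2: TT|Tt|tt
⇒ T over [I-1,I-2,II-1,II-2,II-3,III-1,III-2,III-3]: 560 consistent

III-2 ∈ {Bb TT, Bb Tt, Bb tt}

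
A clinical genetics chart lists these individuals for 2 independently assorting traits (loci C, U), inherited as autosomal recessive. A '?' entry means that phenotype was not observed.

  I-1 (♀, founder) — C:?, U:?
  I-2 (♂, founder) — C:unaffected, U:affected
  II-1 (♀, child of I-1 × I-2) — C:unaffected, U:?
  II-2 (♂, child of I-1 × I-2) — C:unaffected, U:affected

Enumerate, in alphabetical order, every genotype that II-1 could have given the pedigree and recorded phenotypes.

II-1 ∈ {CC Uu, CC uu, Cc Uu, Cc uu}

C/I-1 ? ·: CC|Cc|cc
C/I-2 un ·: CC|Cc
C/II-1 un I-1×I-2: CC|Cc
C/II-2 un I-1×I-2: CC|Cc
⇒ C over [I-1,I-2,II-1,II-2]: 15 consistent
U/I-1 ? ·: Uu|uu
U/I-2 aff ·: uu
U/II-1 ? I-1×I-2: Uu|uu
U/II-2 aff I-1×I-2: uu
⇒ U over [I-1,I-2,II-1,II-2]: 3 consistent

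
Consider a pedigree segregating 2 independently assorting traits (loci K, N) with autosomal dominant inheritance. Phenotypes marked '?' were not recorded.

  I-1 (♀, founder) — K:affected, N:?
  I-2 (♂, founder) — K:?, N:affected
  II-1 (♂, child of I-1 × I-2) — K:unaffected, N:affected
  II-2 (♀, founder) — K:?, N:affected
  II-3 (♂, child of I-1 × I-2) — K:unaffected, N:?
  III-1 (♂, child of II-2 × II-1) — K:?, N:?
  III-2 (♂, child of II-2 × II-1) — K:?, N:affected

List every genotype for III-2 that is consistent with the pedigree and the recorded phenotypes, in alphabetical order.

K/I-1 aff ·: Kk
K/I-2 ? ·: kk|Kk
K/II-1 un I-1×I-2: kk
K/II-2 ? ·: kk|Kk|KK
K/II-3 un I-1×I-2: kk
K/III-1 ? II-2×II-1: kk|Kk
K/III-2 ? II-2×II-1: kk|Kk
⇒ K over [I-1,I-2,II-1,II-2,II-3,III-1,III-2]: 12 consistent
N/I-1 ? ·: nn|Nn|NN
N/I-2 aff ·: Nn|NN
N/II-1 aff I-1×I-2: Nn|NN
N/II-2 aff ·: Nn|NN
N/II-3 ? I-1×I-2: nn|Nn|NN
N/III-1 ? II-2×II-1: nn|Nn|NN
N/III-2 aff II-2×II-1: Nn|NN
⇒ N over [I-1,I-2,II-1,II-2,II-3,III-1,III-2]: 140 consistent

III-2 ∈ {Kk NN, Kk Nn, kk NN, kk Nn}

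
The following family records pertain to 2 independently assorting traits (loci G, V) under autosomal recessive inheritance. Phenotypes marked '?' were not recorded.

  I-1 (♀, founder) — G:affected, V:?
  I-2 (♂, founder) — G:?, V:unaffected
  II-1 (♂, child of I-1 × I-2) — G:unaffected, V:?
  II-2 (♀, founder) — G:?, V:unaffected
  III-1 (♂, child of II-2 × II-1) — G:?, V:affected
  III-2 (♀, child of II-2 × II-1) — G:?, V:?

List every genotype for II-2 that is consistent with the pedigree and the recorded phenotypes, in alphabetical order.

II-2 ∈ {GG Vv, Gg Vv, gg Vv}

G/I-1 aff ·: gg
G/I-2 ? ·: GG|Gg
G/II-1 un I-1×I-2: Gg
G/II-2 ? ·: GG|Gg|gg
G/III-1 ? II-2×II-1: GG|Gg|gg
G/III-2 ? II-2×II-1: GG|Gg|gg
⇒ G over [I-1,I-2,II-1,II-2,III-1,III-2]: 34 consistent
V/I-1 ? ·: VV|Vv|vv
V/I-2 un ·: VV|Vv
V/II-1 ? I-1×I-2: Vv|vv
V/II-2 un ·: Vv
V/III-1 aff II-2×II-1: vv
V/III-2 ? II-2×II-1: VV|Vv|vv
⇒ V over [I-1,I-2,II-1,II-2,III-1,III-2]: 19 consistent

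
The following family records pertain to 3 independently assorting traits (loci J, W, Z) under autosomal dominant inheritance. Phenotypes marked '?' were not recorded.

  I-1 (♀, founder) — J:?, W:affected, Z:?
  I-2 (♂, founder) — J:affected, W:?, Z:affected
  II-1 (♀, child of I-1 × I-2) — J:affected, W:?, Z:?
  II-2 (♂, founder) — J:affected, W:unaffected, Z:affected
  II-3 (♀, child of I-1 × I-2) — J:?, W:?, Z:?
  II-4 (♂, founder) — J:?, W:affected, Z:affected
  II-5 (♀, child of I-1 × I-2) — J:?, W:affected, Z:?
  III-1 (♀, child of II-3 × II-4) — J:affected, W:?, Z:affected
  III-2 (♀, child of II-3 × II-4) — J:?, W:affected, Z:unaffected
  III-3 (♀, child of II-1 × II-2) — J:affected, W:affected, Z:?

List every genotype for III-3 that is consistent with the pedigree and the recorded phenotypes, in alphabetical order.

III-3 ∈ {JJ Ww ZZ, JJ Ww Zz, JJ Ww zz, Jj Ww ZZ, Jj Ww Zz, Jj Ww zz}

J/I-1 ? ·: jj|Jj|JJ
J/I-2 aff ·: Jj|JJ
J/II-1 aff I-1×I-2: Jj|JJ
J/II-2 aff ·: Jj|JJ
J/II-3 ? I-1×I-2: jj|Jj|JJ
J/II-4 ? ·: jj|Jj|JJ
J/II-5 ? I-1×I-2: jj|Jj|JJ
J/III-1 aff II-3×II-4: Jj|JJ
J/III-2 ? II-3×II-4: jj|Jj|JJ
J/III-3 aff II-1×II-2: Jj|JJ
⇒ J over [I-1,I-2,II-1,II-2,II-3,II-4,II-5,III-1,III-2,III-3]: 1131 consistent
W/I-1 aff ·: Ww|WW
W/I-2 ? ·: ww|Ww|WW
W/II-1 ? I-1×I-2: Ww|WW
W/II-2 un ·: ww
W/II-3 ? I-1×I-2: ww|Ww|WW
W/II-4 aff ·: Ww|WW
W/II-5 aff I-1×I-2: Ww|WW
W/III-1 ? II-3×II-4: ww|Ww|WW
W/III-2 aff II-3×II-4: Ww|WW
W/III-3 aff II-1×II-2: Ww
⇒ W over [I-1,I-2,II-1,II-2,II-3,II-4,II-5,III-1,III-2,III-3]: 220 consistent
Z/I-1 ? ·: zz|Zz|ZZ
Z/I-2 aff ·: Zz|ZZ
Z/II-1 ? I-1×I-2: zz|Zz|ZZ
Z/II-2 aff ·: Zz|ZZ
Z/II-3 ? I-1×I-2: zz|Zz
Z/II-4 aff ·: Zz
Z/II-5 ? I-1×I-2: zz|Zz|ZZ
Z/III-1 aff II-3×II-4: Zz|ZZ
Z/III-2 un II-3×II-4: zz
Z/III-3 ? II-1×II-2: zz|Zz|ZZ
⇒ Z over [I-1,I-2,II-1,II-2,II-3,II-4,II-5,III-1,III-2,III-3]: 221 consistent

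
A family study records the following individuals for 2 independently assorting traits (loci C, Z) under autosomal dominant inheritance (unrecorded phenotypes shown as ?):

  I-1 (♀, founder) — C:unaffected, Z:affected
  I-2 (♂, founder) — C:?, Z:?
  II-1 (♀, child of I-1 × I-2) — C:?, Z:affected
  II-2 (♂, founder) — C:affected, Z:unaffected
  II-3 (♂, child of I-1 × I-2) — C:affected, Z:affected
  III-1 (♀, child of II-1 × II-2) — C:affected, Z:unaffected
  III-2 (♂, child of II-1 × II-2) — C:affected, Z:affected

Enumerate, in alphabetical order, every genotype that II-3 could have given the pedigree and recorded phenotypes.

C/I-1 un ·: cc
C/I-2 ? ·: Cc|CC
C/II-1 ? I-1×I-2: cc|Cc
C/II-2 aff ·: Cc|CC
C/II-3 aff I-1×I-2: Cc
C/III-1 aff II-1×II-2: Cc|CC
C/III-2 aff II-1×II-2: Cc|CC
⇒ C over [I-1,I-2,II-1,II-2,II-3,III-1,III-2]: 18 consistent
Z/I-1 aff ·: Zz|ZZ
Z/I-2 ? ·: zz|Zz|ZZ
Z/II-1 aff I-1×I-2: Zz
Z/II-2 un ·: zz
Z/II-3 aff I-1×I-2: Zz|ZZ
Z/III-1 un II-1×II-2: zz
Z/III-2 aff II-1×II-2: Zz
⇒ Z over [I-1,I-2,II-1,II-2,II-3,III-1,III-2]: 8 consistent

II-3 ∈ {Cc ZZ, Cc Zz}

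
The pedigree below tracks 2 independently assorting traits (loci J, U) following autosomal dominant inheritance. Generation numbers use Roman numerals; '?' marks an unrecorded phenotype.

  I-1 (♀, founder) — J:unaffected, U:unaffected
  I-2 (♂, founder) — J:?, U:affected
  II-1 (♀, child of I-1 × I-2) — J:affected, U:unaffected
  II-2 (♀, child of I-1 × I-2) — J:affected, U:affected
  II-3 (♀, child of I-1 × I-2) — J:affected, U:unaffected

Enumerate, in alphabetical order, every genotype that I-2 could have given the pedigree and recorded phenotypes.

I-2 ∈ {JJ Uu, Jj Uu}

J/I-1 un ·: jj
J/I-2 ? ·: Jj|JJ
J/II-1 aff I-1×I-2: Jj
J/II-2 aff I-1×I-2: Jj
J/II-3 aff I-1×I-2: Jj
⇒ J over [I-1,I-2,II-1,II-2,II-3]: 2 consistent
U/I-1 un ·: uu
U/I-2 aff ·: Uu
U/II-1 un I-1×I-2: uu
U/II-2 aff I-1×I-2: Uu
U/II-3 un I-1×I-2: uu
⇒ U over [I-1,I-2,II-1,II-2,II-3]: 1 consistent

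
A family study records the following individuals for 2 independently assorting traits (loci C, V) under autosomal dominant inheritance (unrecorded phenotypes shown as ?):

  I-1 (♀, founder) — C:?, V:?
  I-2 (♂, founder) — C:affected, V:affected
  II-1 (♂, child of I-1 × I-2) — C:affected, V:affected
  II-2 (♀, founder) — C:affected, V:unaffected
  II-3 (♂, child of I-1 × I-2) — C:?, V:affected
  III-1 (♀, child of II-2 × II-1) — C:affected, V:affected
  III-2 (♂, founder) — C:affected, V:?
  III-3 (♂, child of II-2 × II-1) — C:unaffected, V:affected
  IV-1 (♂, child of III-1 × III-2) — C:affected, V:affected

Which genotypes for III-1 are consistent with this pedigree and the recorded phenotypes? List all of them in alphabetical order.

C/I-1 ? ·: cc|Cc|CC
C/I-2 aff ·: Cc|CC
C/II-1 aff I-1×I-2: Cc
C/II-2 aff ·: Cc
C/II-3 ? I-1×I-2: cc|Cc|CC
C/III-1 aff II-2×II-1: Cc|CC
C/III-2 aff ·: Cc|CC
C/III-3 un II-2×II-1: cc
C/IV-1 aff III-1×III-2: Cc|CC
⇒ C over [I-1,I-2,II-1,II-2,II-3,III-1,III-2,III-3,IV-1]: 70 consistent
V/I-1 ? ·: vv|Vv|VV
V/I-2 aff ·: Vv|VV
V/II-1 aff I-1×I-2: Vv|VV
V/II-2 un ·: vv
V/II-3 aff I-1×I-2: Vv|VV
V/III-1 aff II-2×II-1: Vv
V/III-2 ? ·: vv|Vv|VV
V/III-3 aff II-2×II-1: Vv
V/IV-1 aff III-1×III-2: Vv|VV
⇒ V over [I-1,I-2,II-1,II-2,II-3,III-1,III-2,III-3,IV-1]: 75 consistent

III-1 ∈ {CC Vv, Cc Vv}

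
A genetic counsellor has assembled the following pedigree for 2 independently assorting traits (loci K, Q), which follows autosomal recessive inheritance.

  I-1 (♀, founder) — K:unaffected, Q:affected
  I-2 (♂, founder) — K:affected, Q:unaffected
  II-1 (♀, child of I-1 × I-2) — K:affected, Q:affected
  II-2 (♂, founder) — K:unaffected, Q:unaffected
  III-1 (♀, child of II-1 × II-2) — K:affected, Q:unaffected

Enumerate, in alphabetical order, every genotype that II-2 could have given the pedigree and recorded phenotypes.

K/I-1 un ·: Kk
K/I-2 aff ·: kk
K/II-1 aff I-1×I-2: kk
K/II-2 un ·: Kk
K/III-1 aff II-1×II-2: kk
⇒ K over [I-1,I-2,II-1,II-2,III-1]: 1 consistent
Q/I-1 aff ·: qq
Q/I-2 un ·: Qq
Q/II-1 aff I-1×I-2: qq
Q/II-2 un ·: QQ|Qq
Q/III-1 un II-1×II-2: Qq
⇒ Q over [I-1,I-2,II-1,II-2,III-1]: 2 consistent

II-2 ∈ {Kk QQ, Kk Qq}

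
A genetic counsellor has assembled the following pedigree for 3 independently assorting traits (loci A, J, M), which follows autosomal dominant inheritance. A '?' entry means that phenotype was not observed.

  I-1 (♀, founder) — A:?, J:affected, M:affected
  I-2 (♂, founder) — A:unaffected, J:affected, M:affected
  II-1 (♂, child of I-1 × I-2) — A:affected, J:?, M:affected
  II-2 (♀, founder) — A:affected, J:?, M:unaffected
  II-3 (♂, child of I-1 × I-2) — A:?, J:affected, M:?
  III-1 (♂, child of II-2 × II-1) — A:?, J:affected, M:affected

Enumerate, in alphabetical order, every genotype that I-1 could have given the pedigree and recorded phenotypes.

I-1 ∈ {AA JJ MM, AA JJ Mm, AA Jj MM, AA Jj Mm, Aa JJ MM, Aa JJ Mm, Aa Jj MM, Aa Jj Mm}

A/I-1 ? ·: Aa|AA
A/I-2 un ·: aa
A/II-1 aff I-1×I-2: Aa
A/II-2 aff ·: Aa|AA
A/II-3 ? I-1×I-2: aa|Aa
A/III-1 ? II-2×II-1: aa|Aa|AA
⇒ A over [I-1,I-2,II-1,II-2,II-3,III-1]: 15 consistent
J/I-1 aff ·: Jj|JJ
J/I-2 aff ·: Jj|JJ
J/II-1 ? I-1×I-2: jj|Jj|JJ
J/II-2 ? ·: jj|Jj|JJ
J/II-3 aff I-1×I-2: Jj|JJ
J/III-1 aff II-2×II-1: Jj|JJ
⇒ J over [I-1,I-2,II-1,II-2,II-3,III-1]: 62 consistent
M/I-1 aff ·: Mm|MM
M/I-2 aff ·: Mm|MM
M/II-1 aff I-1×I-2: Mm|MM
M/II-2 un ·: mm
M/II-3 ? I-1×I-2: mm|Mm|MM
M/III-1 aff II-2×II-1: Mm
⇒ M over [I-1,I-2,II-1,II-2,II-3,III-1]: 15 consistent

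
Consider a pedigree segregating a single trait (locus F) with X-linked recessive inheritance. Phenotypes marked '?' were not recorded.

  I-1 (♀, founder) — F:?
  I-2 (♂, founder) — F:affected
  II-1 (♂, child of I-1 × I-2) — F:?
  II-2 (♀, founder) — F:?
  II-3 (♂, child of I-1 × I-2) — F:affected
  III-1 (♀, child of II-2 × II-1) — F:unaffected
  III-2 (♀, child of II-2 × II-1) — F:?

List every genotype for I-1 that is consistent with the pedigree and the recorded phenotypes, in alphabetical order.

F/I-1 ? ·: X^FX^f|X^fX^f
F/I-2 aff ·: X^fY
F/II-1 ? I-1×I-2: X^FY|X^fY
F/II-2 ? ·: X^FX^F|X^FX^f|X^fX^f
F/II-3 aff I-1×I-2: X^fY
F/III-1 un II-2×II-1: X^FX^F|X^FX^f
F/III-2 ? II-2×II-1: X^FX^F|X^FX^f|X^fX^f
⇒ F over [I-1,I-2,II-1,II-2,II-3,III-1,III-2]: 12 consistent

I-1 ∈ {X^FX^f, X^fX^f}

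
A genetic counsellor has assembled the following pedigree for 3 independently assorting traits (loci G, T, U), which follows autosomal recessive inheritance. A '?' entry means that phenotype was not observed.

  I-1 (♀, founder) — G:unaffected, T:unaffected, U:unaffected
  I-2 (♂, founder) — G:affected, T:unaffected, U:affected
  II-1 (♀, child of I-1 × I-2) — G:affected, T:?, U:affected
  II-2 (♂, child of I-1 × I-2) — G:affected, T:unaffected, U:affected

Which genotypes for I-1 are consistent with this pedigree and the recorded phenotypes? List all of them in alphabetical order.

I-1 ∈ {Gg TT Uu, Gg Tt Uu}

G/I-1 un ·: Gg
G/I-2 aff ·: gg
G/II-1 aff I-1×I-2: gg
G/II-2 aff I-1×I-2: gg
⇒ G over [I-1,I-2,II-1,II-2]: 1 consistent
T/I-1 un ·: TT|Tt
T/I-2 un ·: TT|Tt
T/II-1 ? I-1×I-2: TT|Tt|tt
T/II-2 un I-1×I-2: TT|Tt
⇒ T over [I-1,I-2,II-1,II-2]: 15 consistent
U/I-1 un ·: Uu
U/I-2 aff ·: uu
U/II-1 aff I-1×I-2: uu
U/II-2 aff I-1×I-2: uu
⇒ U over [I-1,I-2,II-1,II-2]: 1 consistent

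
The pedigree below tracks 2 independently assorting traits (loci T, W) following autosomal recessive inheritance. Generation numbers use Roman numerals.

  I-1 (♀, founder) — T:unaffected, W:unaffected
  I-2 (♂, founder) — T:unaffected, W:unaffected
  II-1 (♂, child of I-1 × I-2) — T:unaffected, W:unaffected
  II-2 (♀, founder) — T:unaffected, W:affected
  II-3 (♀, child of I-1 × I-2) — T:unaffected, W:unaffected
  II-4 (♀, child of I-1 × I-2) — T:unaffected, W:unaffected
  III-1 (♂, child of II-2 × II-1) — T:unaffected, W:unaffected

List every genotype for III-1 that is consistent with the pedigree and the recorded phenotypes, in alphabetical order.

III-1 ∈ {TT Ww, Tt Ww}

T/I-1 un ·: TT|Tt
T/I-2 un ·: TT|Tt
T/II-1 un I-1×I-2: TT|Tt
T/II-2 un ·: TT|Tt
T/II-3 un I-1×I-2: TT|Tt
T/II-4 un I-1×I-2: TT|Tt
T/III-1 un II-2×II-1: TT|Tt
⇒ T over [I-1,I-2,II-1,II-2,II-3,II-4,III-1]: 87 consistent
W/I-1 un ·: WW|Ww
W/I-2 un ·: WW|Ww
W/II-1 un I-1×I-2: WW|Ww
W/II-2 aff ·: ww
W/II-3 un I-1×I-2: WW|Ww
W/II-4 un I-1×I-2: WW|Ww
W/III-1 un II-2×II-1: Ww
⇒ W over [I-1,I-2,II-1,II-2,II-3,II-4,III-1]: 25 consistent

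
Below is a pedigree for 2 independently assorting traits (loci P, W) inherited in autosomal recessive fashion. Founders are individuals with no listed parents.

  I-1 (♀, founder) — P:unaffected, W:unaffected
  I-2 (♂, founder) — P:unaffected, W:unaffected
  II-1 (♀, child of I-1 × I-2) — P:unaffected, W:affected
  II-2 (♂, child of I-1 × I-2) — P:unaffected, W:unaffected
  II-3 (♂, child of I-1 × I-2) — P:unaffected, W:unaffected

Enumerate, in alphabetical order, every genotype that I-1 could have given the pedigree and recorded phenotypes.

I-1 ∈ {PP Ww, Pp Ww}

P/I-1 un ·: PP|Pp
P/I-2 un ·: PP|Pp
P/II-1 un I-1×I-2: PP|Pp
P/II-2 un I-1×I-2: PP|Pp
P/II-3 un I-1×I-2: PP|Pp
⇒ P over [I-1,I-2,II-1,II-2,II-3]: 25 consistent
W/I-1 un ·: Ww
W/I-2 un ·: Ww
W/II-1 aff I-1×I-2: ww
W/II-2 un I-1×I-2: WW|Ww
W/II-3 un I-1×I-2: WW|Ww
⇒ W over [I-1,I-2,II-1,II-2,II-3]: 4 consistent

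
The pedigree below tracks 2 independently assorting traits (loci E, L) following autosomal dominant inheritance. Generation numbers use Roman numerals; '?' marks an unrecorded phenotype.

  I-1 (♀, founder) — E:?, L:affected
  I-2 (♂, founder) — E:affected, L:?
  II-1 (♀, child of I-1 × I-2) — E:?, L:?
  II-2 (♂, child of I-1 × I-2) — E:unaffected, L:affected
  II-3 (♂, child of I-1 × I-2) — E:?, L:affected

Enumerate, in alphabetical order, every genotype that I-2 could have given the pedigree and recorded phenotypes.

I-2 ∈ {Ee LL, Ee Ll, Ee ll}

E/I-1 ? ·: ee|Ee
E/I-2 aff ·: Ee
E/II-1 ? I-1×I-2: ee|Ee|EE
E/II-2 un I-1×I-2: ee
E/II-3 ? I-1×I-2: ee|Ee|EE
⇒ E over [I-1,I-2,II-1,II-2,II-3]: 13 consistent
L/I-1 aff ·: Ll|LL
L/I-2 ? ·: ll|Ll|LL
L/II-1 ? I-1×I-2: ll|Ll|LL
L/II-2 aff I-1×I-2: Ll|LL
L/II-3 aff I-1×I-2: Ll|LL
⇒ L over [I-1,I-2,II-1,II-2,II-3]: 32 consistent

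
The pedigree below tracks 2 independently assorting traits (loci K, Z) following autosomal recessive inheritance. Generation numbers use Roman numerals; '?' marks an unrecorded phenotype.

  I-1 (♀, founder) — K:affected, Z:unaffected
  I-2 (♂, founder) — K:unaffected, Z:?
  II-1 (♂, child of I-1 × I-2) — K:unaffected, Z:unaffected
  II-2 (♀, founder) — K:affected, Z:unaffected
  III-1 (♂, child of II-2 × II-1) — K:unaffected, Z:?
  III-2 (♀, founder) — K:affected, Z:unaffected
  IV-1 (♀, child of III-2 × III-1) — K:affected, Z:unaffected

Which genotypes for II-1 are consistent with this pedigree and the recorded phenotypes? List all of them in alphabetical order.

K/I-1 aff ·: kk
K/I-2 un ·: KK|Kk
K/II-1 un I-1×I-2: Kk
K/II-2 aff ·: kk
K/III-1 un II-2×II-1: Kk
K/III-2 aff ·: kk
K/IV-1 aff III-2×III-1: kk
⇒ K over [I-1,I-2,II-1,II-2,III-1,III-2,IV-1]: 2 consistent
Z/I-1 un ·: ZZ|Zz
Z/I-2 ? ·: ZZ|Zz|zz
Z/II-1 un I-1×I-2: ZZ|Zz
Z/II-2 un ·: ZZ|Zz
Z/III-1 ? II-2×II-1: ZZ|Zz|zz
Z/III-2 un ·: ZZ|Zz
Z/IV-1 un III-2×III-1: ZZ|Zz
⇒ Z over [I-1,I-2,II-1,II-2,III-1,III-2,IV-1]: 120 consistent

II-1 ∈ {Kk ZZ, Kk Zz}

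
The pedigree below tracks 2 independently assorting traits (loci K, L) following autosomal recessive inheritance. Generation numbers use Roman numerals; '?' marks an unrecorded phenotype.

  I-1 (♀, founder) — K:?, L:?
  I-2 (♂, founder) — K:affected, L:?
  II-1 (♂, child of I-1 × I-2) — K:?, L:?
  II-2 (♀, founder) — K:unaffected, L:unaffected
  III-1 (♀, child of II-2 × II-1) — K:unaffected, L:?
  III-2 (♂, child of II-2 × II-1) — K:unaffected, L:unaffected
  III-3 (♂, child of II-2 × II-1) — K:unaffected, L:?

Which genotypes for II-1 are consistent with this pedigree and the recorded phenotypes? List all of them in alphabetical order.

K/I-1 ? ·: KK|Kk|kk
K/I-2 aff ·: kk
K/II-1 ? I-1×I-2: Kk|kk
K/II-2 un ·: KK|Kk
K/III-1 un II-2×II-1: KK|Kk
K/III-2 un II-2×II-1: KK|Kk
K/III-3 un II-2×II-1: KK|Kk
⇒ K over [I-1,I-2,II-1,II-2,III-1,III-2,III-3]: 36 consistent
L/I-1 ? ·: LL|Ll|ll
L/I-2 ? ·: LL|Ll|ll
L/II-1 ? I-1×I-2: LL|Ll|ll
L/II-2 un ·: LL|Ll
L/III-1 ? II-2×II-1: LL|Ll|ll
L/III-2 un II-2×II-1: LL|Ll
L/III-3 ? II-2×II-1: LL|Ll|ll
⇒ L over [I-1,I-2,II-1,II-2,III-1,III-2,III-3]: 238 consistent

II-1 ∈ {Kk LL, Kk Ll, Kk ll, kk LL, kk Ll, kk ll}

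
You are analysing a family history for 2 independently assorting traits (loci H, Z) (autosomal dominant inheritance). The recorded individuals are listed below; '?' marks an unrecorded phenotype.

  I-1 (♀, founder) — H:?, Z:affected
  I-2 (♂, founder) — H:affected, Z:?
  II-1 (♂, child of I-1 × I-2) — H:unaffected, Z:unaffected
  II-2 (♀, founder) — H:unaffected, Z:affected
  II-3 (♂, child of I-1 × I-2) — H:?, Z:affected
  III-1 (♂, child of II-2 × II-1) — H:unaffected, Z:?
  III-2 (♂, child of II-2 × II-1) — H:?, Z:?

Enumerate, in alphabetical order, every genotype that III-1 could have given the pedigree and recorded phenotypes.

III-1 ∈ {hh Zz, hh zz}

H/I-1 ? ·: hh|Hh
H/I-2 aff ·: Hh
H/II-1 un I-1×I-2: hh
H/II-2 un ·: hh
H/II-3 ? I-1×I-2: hh|Hh|HH
H/III-1 un II-2×II-1: hh
H/III-2 ? II-2×II-1: hh
⇒ H over [I-1,I-2,II-1,II-2,II-3,III-1,III-2]: 5 consistent
Z/I-1 aff ·: Zz
Z/I-2 ? ·: zz|Zz
Z/II-1 un I-1×I-2: zz
Z/II-2 aff ·: Zz|ZZ
Z/II-3 aff I-1×I-2: Zz|ZZ
Z/III-1 ? II-2×II-1: zz|Zz
Z/III-2 ? II-2×II-1: zz|Zz
⇒ Z over [I-1,I-2,II-1,II-2,II-3,III-1,III-2]: 15 consistent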